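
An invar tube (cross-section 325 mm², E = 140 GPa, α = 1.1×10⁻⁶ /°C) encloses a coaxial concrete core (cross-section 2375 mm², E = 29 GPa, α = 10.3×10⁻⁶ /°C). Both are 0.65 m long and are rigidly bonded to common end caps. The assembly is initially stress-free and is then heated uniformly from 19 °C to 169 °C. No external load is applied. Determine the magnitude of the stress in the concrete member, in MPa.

σ ≈ 15.9 MPa (compressive)

The concrete has the larger α, so on heating it would change length more than the invar if both were free. The rigid plates force a common final length, so the concrete is put into compression and the invar into tension, with equal and opposite forces P (no external load).
Equating the net (thermal + elastic) strains gives |α₁ − α₂|·ΔT = P·[1/(A₁E₁) + 1/(A₂E₂)].
|α₁ − α₂|·ΔT = 9.2×10⁻⁶ × 150 = 0.00138.
1/(A₁E₁) + 1/(A₂E₂) = 1/(325×140×10³) + 1/(2375×29×10³) = 3.65×10⁻⁸ N⁻¹.
So P = 0.00138 / 3.65×10⁻⁸ = 37.81 kN.
σ_{concrete} = P/A₂ = 37810/2375 = 15.92 MPa, compressive.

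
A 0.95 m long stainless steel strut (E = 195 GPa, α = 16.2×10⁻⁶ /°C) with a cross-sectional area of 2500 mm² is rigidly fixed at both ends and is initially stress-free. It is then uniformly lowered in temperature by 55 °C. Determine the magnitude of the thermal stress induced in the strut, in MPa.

σ ≈ 174 MPa (tensile)

The supports are rigid, so the total axial strain is zero. The restrained thermal strain is ε = αΔT = 16.2×10⁻⁶ × 55 = 891×10⁻⁶.
The stress required to suppress this strain is σ = Eε = 195×10³ × 891×10⁻⁶ = 173.7 MPa, tensile since the strut is trying to contract.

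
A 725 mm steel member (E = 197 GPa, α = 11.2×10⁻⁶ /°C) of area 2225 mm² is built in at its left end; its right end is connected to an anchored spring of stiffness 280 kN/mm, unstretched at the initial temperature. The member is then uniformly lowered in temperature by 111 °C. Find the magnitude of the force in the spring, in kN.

The unrestrained thermal change is αΔT L = 11.2×10⁻⁶ × 111 × 725 = 0.9013 mm.
With a force P in the spring, the elastic change of the member is PL/(AE) and that of the spring is P/k; compatibility requires their sum to equal δ_free.
P [ L/(AE) + 1/k ] = δ_free → P [ 725/(2225×197×10³) + 1/(280×10³) ] = 0.9013.
P = 0.9013 / 5.225×10⁻⁶ = 172500 N.

P ≈ 172 kN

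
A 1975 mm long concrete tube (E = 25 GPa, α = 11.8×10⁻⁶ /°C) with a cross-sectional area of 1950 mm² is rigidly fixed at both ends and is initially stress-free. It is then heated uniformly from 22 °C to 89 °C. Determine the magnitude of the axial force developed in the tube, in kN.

With zero net strain, σ = E·αΔT = 25 GPa × 11.8×10⁻⁶ × 67 = 19.77 MPa.
P = AEαΔT = 1950 × 25×10³ × 11.8×10⁻⁶ × 67 = 38.54 kN (compressive).

P ≈ 38.5 kN (compressive)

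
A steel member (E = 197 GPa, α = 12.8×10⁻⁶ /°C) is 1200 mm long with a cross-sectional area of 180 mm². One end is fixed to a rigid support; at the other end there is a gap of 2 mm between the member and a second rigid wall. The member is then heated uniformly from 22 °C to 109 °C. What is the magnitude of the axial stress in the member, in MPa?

σ ≈ 0 MPa

Unrestrained expansion: δ_free = αΔT L = 12.8×10⁻⁶ × 87 × 1200 = 1.336 mm.
Since δ_free = 1.34 mm is less than the 2 mm gap, the member never touches the wall. No axial force develops.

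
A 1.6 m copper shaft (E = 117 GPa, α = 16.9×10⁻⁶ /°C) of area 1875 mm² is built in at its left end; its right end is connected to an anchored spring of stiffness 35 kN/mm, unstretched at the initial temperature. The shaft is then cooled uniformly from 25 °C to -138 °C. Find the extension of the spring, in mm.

If the spring were absent the shaft would shorten by αΔT L = 16.9×10⁻⁶ × 163 × 1600 = 4.408 mm.
Let P be the tensile force in the spring. The shaft extends elastically by PL/(AE) and the spring stretches by P/k; together these equal δ_free.
So P = δ_free / [L/(AE) + 1/k] = 4.408 / [ 1600/(1875×117×10³) + 1/(35×10³) ].
P = 4.408 / 3.586×10⁻⁵ = 122900 N.
Spring extension = P/k = 122900/(35×10³) = 3.511 mm.

δ ≈ 3.51 mm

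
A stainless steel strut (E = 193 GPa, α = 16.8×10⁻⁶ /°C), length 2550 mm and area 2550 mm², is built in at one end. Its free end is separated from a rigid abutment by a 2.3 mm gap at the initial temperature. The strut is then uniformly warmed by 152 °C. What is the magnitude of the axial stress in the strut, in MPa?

Free thermal elongation = αΔT L = 16.8×10⁻⁶ × 152 × 2550 = 6.512 mm.
The gap closes (δ_free > 2.3 mm) and the wall then resists a further 6.512 − 2.3 = 4.212 mm of expansion.
So σ = E(δ_free − g)/L = 193×10³ × 4.212/2550 = 318.8 MPa.

σ ≈ 319 MPa (compressive)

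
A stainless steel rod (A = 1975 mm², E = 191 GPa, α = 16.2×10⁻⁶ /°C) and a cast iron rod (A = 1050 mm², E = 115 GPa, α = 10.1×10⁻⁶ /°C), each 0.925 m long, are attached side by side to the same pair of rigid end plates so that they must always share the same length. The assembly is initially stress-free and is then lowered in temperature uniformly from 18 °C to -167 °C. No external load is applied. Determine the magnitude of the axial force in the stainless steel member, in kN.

Equilibrium of a rigid end plate with no external load gives equal and opposite internal forces ±P in the two members. Since α_{stainless steel} > α_{cast iron}, cooling drives the stainless steel into tension and the cast iron into compression.
Equating the net (thermal + elastic) strains gives |α₁ − α₂|·ΔT = P·[1/(A₁E₁) + 1/(A₂E₂)].
|α₁ − α₂|·ΔT = 6.1×10⁻⁶ × 185 = 0.001128.
1/(A₁E₁) + 1/(A₂E₂) = 1/(1975×191×10³) + 1/(1050×115×10³) = 1.093×10⁻⁸ N⁻¹.
P = 0.001128 / 1.093×10⁻⁸ = 103200 N = 103.2 kN.

P ≈ 103 kN (tensile in the stainless steel)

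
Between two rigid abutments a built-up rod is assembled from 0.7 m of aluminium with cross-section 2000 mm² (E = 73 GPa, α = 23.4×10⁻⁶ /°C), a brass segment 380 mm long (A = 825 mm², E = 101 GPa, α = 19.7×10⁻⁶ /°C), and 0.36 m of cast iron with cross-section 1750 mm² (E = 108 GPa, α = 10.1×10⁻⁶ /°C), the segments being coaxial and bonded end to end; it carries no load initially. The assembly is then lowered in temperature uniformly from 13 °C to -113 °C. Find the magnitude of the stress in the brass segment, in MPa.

σ ≈ 373 MPa (tensile)

If the supports were absent, the total length change would be Σ αᵢΔT Lᵢ = 23.4×10⁻⁶×126×700 + 19.7×10⁻⁶×126×380 + 10.1×10⁻⁶×126×360 = 3.465 mm.
The walls prevent any net length change, so an axial force P (same in every segment) develops. Compatibility: P · Σ Lᵢ/(AᵢEᵢ) = δ_free.
Σ Lᵢ/(AᵢEᵢ) = 700/(2000×73×10³) + 380/(825×101×10³) + 360/(1750×108×10³) = 1.126×10⁻⁵ mm/N.
P = 3.465 / 1.126×10⁻⁵ = 307800 N = 307.8 kN, tensile.
σ_{brass} = P / A = 307800 / 825 = 373 MPa.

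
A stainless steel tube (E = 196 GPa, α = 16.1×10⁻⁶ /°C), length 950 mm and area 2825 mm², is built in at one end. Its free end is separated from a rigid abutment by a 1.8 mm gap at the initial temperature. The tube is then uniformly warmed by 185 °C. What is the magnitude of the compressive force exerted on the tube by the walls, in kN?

Unrestrained expansion: δ_free = αΔT L = 16.1×10⁻⁶ × 185 × 950 = 2.83 mm.
The gap closes (δ_free > 1.8 mm) and the wall then resists a further 2.83 − 1.8 = 1.03 mm of expansion.
That suppressed elongation corresponds to σ = E·Δ/L = 196×10³ × 1.03/950 = 212.4 MPa.
P = σA = 212.4 × 2825 = 600.1 kN.

P ≈ 600 kN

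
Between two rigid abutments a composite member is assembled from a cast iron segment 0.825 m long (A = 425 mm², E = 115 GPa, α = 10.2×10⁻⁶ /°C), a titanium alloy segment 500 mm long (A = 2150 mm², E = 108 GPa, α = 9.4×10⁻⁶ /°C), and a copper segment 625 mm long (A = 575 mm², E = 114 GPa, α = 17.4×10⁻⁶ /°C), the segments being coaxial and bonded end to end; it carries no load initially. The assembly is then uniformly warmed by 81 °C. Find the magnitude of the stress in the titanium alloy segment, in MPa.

With the walls removed the bar would change length by δ_free = Σ αᵢΔT Lᵢ = 10.2×10⁻⁶×81×825 + 9.4×10⁻⁶×81×500 + 17.4×10⁻⁶×81×625 = 1.943 mm.
The walls prevent any net length change, so an axial force P (same in every segment) develops. Compatibility: P · Σ Lᵢ/(AᵢEᵢ) = δ_free.
The series flexibility is Σ Lᵢ/(AᵢEᵢ) = 825/(425×115×10³) + 500/(2150×108×10³) + 625/(575×114×10³) = 2.857×10⁻⁵ mm/N.
P = 1.943 / 2.857×10⁻⁵ = 68020 N = 68.02 kN, compressive.
σ_{titanium alloy} = P / A = 68020 / 2150 = 31.64 MPa.

σ ≈ 31.6 MPa (compressive)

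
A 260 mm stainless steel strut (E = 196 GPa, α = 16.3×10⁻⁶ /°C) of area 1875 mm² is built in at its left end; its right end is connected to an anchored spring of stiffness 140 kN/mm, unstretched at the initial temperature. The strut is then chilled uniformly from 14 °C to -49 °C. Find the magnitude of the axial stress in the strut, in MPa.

σ ≈ 18.1 MPa (tensile)

Free thermal contraction: δ_free = αΔT L = 16.3×10⁻⁶ × 63 × 260 = 0.267 mm.
Let P be the tensile force in the spring. The strut extends elastically by PL/(AE) and the spring stretches by P/k; together these equal δ_free.
So P = δ_free / [L/(AE) + 1/k] = 0.267 / [ 260/(1875×196×10³) + 1/(140×10³) ].
P = 0.267 / 7.85×10⁻⁶ = 34010 N.
σ = P/A = 34010/1875 = 18.14 MPa.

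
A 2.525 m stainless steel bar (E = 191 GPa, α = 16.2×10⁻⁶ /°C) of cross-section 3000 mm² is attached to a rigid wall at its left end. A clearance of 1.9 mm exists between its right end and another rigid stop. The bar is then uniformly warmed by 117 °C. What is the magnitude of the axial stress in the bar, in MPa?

If the wall were absent the bar would grow by αΔT L = 16.2×10⁻⁶ × 117 × 2525 = 4.786 mm.
This exceeds the 1.9 mm gap, so the wall pushes back. The portion of expansion that must be recovered elastically is δ_free − gap = 4.786 − 1.9 = 2.886 mm.
Compatibility: PL/(AE) = 2.886 mm, so σ = P/A = E × (2.886/2525) = 218.3 MPa.

σ ≈ 218 MPa (compressive)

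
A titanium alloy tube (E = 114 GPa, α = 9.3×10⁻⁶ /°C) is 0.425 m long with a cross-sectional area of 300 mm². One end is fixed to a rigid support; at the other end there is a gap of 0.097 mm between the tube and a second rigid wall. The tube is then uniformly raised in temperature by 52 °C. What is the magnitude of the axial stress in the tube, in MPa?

If the wall were absent the tube would grow by αΔT L = 9.3×10⁻⁶ × 52 × 425 = 0.2055 mm.
The gap closes (δ_free > 0.097 mm) and the wall then resists a further 0.2055 − 0.097 = 0.1085 mm of expansion.
That suppressed elongation corresponds to σ = E·Δ/L = 114×10³ × 0.1085/425 = 29.11 MPa.

σ ≈ 29.1 MPa (compressive)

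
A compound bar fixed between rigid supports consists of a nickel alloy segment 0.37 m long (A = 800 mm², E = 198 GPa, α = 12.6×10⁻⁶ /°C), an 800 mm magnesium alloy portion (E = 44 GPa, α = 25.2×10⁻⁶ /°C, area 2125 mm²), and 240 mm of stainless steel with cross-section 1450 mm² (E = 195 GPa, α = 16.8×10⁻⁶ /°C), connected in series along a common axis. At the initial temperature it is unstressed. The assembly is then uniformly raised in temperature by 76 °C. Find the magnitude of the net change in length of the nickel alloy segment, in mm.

|ΔL| ≈ 0.082 mm

If the supports were absent, the total length change would be Σ αᵢΔT Lᵢ = 12.6×10⁻⁶×76×370 + 25.2×10⁻⁶×76×800 + 16.8×10⁻⁶×76×240 = 2.193 mm.
The walls prevent any net length change, so an axial force P (same in every segment) develops. Compatibility: P · Σ Lᵢ/(AᵢEᵢ) = δ_free.
Σ Lᵢ/(AᵢEᵢ) = 370/(800×198×10³) + 800/(2125×44×10³) + 240/(1450×195×10³) = 1.174×10⁻⁵ mm/N.
So P = 2.193 / 1.174×10⁻⁵ = 186.8 kN, compressive.
For the nickel alloy segment, free thermal change = 12.6×10⁻⁶×76×370 = 0.3543 mm and elastic change from P = 186800×370/(800×198×10³) = 0.4363 mm; these oppose, so the net change is 0.082 mm (segment shortens).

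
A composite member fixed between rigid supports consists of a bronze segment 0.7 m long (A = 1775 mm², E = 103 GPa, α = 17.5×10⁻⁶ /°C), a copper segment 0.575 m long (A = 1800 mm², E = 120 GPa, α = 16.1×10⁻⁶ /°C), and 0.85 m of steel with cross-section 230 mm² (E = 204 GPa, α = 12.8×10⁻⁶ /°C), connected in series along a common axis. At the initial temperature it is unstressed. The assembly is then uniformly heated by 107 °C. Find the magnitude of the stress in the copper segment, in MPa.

With the walls removed the bar would change length by δ_free = Σ αᵢΔT Lᵢ = 17.5×10⁻⁶×107×700 + 16.1×10⁻⁶×107×575 + 12.8×10⁻⁶×107×850 = 3.465 mm.
The rigid supports impose zero overall length change; the single axial force P common to all segments must satisfy P Σ Lᵢ/(AᵢEᵢ) = δ_free.
Σ Lᵢ/(AᵢEᵢ) = 700/(1775×103×10³) + 575/(1800×120×10³) + 850/(230×204×10³) = 2.461×10⁻⁵ mm/N.
So P = 3.465 / 2.461×10⁻⁵ = 140.8 kN, compressive.
σ_{copper} = P / A = 140800 / 1800 = 78.24 MPa.

σ ≈ 78.2 MPa (compressive)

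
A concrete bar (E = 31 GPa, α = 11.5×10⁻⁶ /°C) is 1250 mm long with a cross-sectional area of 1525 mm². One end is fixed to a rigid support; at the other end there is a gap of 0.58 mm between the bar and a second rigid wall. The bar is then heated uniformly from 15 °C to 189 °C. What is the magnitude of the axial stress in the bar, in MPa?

σ ≈ 47.6 MPa (compressive)

If the wall were absent the bar would grow by αΔT L = 11.5×10⁻⁶ × 174 × 1250 = 2.501 mm.
This exceeds the 0.58 mm gap, so the wall pushes back. The portion of expansion that must be recovered elastically is δ_free − gap = 2.501 − 0.58 = 1.921 mm.
So σ = E(δ_free − g)/L = 31×10³ × 1.921/1250 = 47.65 MPa.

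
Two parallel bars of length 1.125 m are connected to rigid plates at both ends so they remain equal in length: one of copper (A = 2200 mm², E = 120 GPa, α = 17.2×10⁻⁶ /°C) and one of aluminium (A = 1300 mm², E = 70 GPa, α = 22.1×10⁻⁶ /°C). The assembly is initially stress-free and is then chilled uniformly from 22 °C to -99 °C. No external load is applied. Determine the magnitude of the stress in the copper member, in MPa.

σ ≈ 18.2 MPa (compressive)

The aluminium has the larger α, so on cooling it would change length more than the copper if both were free. The rigid plates force a common final length, so the aluminium is put into tension and the copper into compression, with equal and opposite forces P (no external load).
Setting the final lengths equal and cancelling L: (α₁ − α₂)ΔT = P/(A₁E₁) + P/(A₂E₂).
|α₁ − α₂|·ΔT = 4.9×10⁻⁶ × 121 = 0.0005929.
1/(A₁E₁) + 1/(A₂E₂) = 1/(2200×120×10³) + 1/(1300×70×10³) = 1.478×10⁻⁸ N⁻¹.
So P = 0.0005929 / 1.478×10⁻⁸ = 40.12 kN.
σ_{copper} = P/A₁ = 40120/2200 = 18.24 MPa, compressive.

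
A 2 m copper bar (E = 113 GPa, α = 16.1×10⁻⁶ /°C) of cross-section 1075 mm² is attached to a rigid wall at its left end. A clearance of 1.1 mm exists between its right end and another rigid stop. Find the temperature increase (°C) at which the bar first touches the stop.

ΔT ≈ 34.2 °C

The gap closes when αΔT L = 1.1 mm, since the bar is still unstressed at that instant.
ΔT = 1.1 / (16.1×10⁻⁶ × 2000) = 34.16 °C.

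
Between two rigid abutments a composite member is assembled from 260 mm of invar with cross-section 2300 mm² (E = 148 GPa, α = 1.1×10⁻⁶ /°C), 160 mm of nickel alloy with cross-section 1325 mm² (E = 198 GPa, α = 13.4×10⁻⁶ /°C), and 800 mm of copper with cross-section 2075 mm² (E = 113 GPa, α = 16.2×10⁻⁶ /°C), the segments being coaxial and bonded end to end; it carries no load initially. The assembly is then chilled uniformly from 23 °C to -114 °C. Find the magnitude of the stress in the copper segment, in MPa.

Free thermal contraction of the whole bar: Σ αᵢΔT Lᵢ = 1.1×10⁻⁶×137×260 + 13.4×10⁻⁶×137×160 + 16.2×10⁻⁶×137×800 = 2.108 mm.
The walls prevent any net length change, so an axial force P (same in every segment) develops. Compatibility: P · Σ Lᵢ/(AᵢEᵢ) = δ_free.
Σ Lᵢ/(AᵢEᵢ) = 260/(2300×148×10³) + 160/(1325×198×10³) + 800/(2075×113×10³) = 4.786×10⁻⁶ mm/N.
P = 2.108 / 4.786×10⁻⁶ = 440600 N = 440.6 kN, tensile.
σ_{copper} = P / A = 440600 / 2075 = 212.3 MPa.

σ ≈ 212 MPa (tensile)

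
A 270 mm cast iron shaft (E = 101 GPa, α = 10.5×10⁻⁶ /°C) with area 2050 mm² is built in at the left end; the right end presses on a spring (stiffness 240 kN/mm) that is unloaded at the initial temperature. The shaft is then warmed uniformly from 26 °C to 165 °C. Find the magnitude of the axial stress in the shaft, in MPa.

σ ≈ 35.1 MPa (compressive)

Free thermal expansion: δ_free = αΔT L = 10.5×10⁻⁶ × 139 × 270 = 0.3941 mm.
Let P be the compressive force at the spring. The shaft shortens elastically by PL/(AE) and the spring compresses by P/k; together these equal δ_free.
P [ L/(AE) + 1/k ] = δ_free → P [ 270/(2050×101×10³) + 1/(240×10³) ] = 0.3941.
P = 0.3941 / 5.471×10⁻⁶ = 72030 N.
σ = P/A = 72030/2050 = 35.14 MPa.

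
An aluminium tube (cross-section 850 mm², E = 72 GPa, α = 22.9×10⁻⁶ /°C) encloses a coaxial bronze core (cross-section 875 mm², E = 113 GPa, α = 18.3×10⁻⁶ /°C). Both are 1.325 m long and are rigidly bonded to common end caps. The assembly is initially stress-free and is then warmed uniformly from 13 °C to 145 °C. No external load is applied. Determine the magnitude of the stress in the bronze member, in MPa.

The aluminium has the larger α, so on heating it would change length more than the bronze if both were free. The rigid plates force a common final length, so the aluminium is put into compression and the bronze into tension, with equal and opposite forces P (no external load).
Equating the net (thermal + elastic) strains gives |α₁ − α₂|·ΔT = P·[1/(A₁E₁) + 1/(A₂E₂)].
|α₁ − α₂|·ΔT = 4.6×10⁻⁶ × 132 = 0.0006072.
1/(A₁E₁) + 1/(A₂E₂) = 1/(850×72×10³) + 1/(875×113×10³) = 2.645×10⁻⁸ N⁻¹.
So P = 0.0006072 / 2.645×10⁻⁸ = 22.95 kN.
σ_{bronze} = P/A₂ = 22950/875 = 26.23 MPa, tensile.

σ ≈ 26.2 MPa (tensile)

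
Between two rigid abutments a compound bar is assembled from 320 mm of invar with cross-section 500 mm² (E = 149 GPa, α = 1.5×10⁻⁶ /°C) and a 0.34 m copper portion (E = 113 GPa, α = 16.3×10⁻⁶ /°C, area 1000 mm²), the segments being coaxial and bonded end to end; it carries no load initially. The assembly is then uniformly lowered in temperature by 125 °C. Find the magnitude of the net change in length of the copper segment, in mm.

|ΔL| ≈ 0.383 mm

Free thermal contraction of the whole bar: Σ αᵢΔT Lᵢ = 1.5×10⁻⁶×125×320 + 16.3×10⁻⁶×125×340 = 0.7528 mm.
Since the ends are fixed, an axial force P builds up, equal in every segment, with P · Σ Lᵢ/(AᵢEᵢ) = δ_free.
Σ Lᵢ/(AᵢEᵢ) = 320/(500×149×10³) + 340/(1000×113×10³) = 7.304×10⁻⁶ mm/N.
So P = 0.7528 / 7.304×10⁻⁶ = 103.1 kN, tensile.
For the copper segment, free thermal change = 16.3×10⁻⁶×125×340 = 0.6927 mm and elastic change from P = 103100×340/(1000×113×10³) = 0.3101 mm; these oppose, so the net change is 0.383 mm (segment shortens).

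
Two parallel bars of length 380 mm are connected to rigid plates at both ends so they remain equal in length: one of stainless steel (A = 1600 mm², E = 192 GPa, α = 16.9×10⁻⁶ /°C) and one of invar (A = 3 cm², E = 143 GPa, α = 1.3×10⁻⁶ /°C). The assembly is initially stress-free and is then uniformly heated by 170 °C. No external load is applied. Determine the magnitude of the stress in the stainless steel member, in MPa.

The stainless steel has the larger α, so on heating it would change length more than the invar if both were free. The rigid plates force a common final length, so the stainless steel is put into compression and the invar into tension, with equal and opposite forces P (no external load).
Setting the final lengths equal and cancelling L: (α₁ − α₂)ΔT = P/(A₁E₁) + P/(A₂E₂).
|α₁ − α₂|·ΔT = 15.6×10⁻⁶ × 170 = 0.002652.
1/(A₁E₁) + 1/(A₂E₂) = 1/(1600×192×10³) + 1/(300×143×10³) = 2.657×10⁻⁸ N⁻¹.
P = 0.002652 / 2.657×10⁻⁸ = 99830 N = 99.83 kN.
σ_{stainless steel} = P/A₁ = 99830/1600 = 62.39 MPa, compressive.

σ ≈ 62.4 MPa (compressive)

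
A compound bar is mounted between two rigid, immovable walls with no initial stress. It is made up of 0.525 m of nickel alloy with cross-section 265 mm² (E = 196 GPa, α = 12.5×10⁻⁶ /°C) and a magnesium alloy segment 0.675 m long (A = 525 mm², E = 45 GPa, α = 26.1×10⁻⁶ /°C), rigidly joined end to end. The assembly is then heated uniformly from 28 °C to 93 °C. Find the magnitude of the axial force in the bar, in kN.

If the supports were absent, the total length change would be Σ αᵢΔT Lᵢ = 12.5×10⁻⁶×65×525 + 26.1×10⁻⁶×65×675 = 1.572 mm.
The rigid supports impose zero overall length change; the single axial force P common to all segments must satisfy P Σ Lᵢ/(AᵢEᵢ) = δ_free.
The series flexibility is Σ Lᵢ/(AᵢEᵢ) = 525/(265×196×10³) + 675/(525×45×10³) = 3.868×10⁻⁵ mm/N.
Hence P = δ_free / Σ(L/AE) = 1.572/3.868×10⁻⁵ = 40.63 kN (compressive).

P ≈ 40.6 kN (compressive)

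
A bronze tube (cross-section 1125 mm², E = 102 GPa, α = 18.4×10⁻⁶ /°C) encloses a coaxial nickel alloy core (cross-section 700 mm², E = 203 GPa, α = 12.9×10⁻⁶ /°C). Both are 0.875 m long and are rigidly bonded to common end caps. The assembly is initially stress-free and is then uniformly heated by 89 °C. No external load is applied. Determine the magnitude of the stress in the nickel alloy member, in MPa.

The bronze has the larger α, so on heating it would change length more than the nickel alloy if both were free. The rigid plates force a common final length, so the bronze is put into compression and the nickel alloy into tension, with equal and opposite forces P (no external load).
Setting the final lengths equal and cancelling L: (α₁ − α₂)ΔT = P/(A₁E₁) + P/(A₂E₂).
|α₁ − α₂|·ΔT = 5.5×10⁻⁶ × 89 = 0.0004895.
1/(A₁E₁) + 1/(A₂E₂) = 1/(1125×102×10³) + 1/(700×203×10³) = 1.575×10⁻⁸ N⁻¹.
P = 0.0004895 / 1.575×10⁻⁸ = 31080 N = 31.08 kN.
σ_{nickel alloy} = P/A₂ = 31080/700 = 44.39 MPa, tensile.

σ ≈ 44.4 MPa (tensile)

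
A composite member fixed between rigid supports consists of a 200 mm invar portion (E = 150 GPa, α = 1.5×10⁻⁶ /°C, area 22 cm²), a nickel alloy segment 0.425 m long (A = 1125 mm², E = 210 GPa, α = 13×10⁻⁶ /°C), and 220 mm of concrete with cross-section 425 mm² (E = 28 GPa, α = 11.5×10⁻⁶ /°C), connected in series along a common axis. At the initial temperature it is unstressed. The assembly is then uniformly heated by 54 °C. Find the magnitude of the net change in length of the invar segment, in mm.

|ΔL| ≈ 0.00311 mm

With the walls removed the bar would change length by δ_free = Σ αᵢΔT Lᵢ = 1.5×10⁻⁶×54×200 + 13×10⁻⁶×54×425 + 11.5×10⁻⁶×54×220 = 0.4512 mm.
Since the ends are fixed, an axial force P builds up, equal in every segment, with P · Σ Lᵢ/(AᵢEᵢ) = δ_free.
The series flexibility is Σ Lᵢ/(AᵢEᵢ) = 200/(2200×150×10³) + 425/(1125×210×10³) + 220/(425×28×10³) = 2.089×10⁻⁵ mm/N.
P = 0.4512 / 2.089×10⁻⁵ = 21590 N = 21.59 kN, compressive.
For the invar segment, free thermal change = 1.5×10⁻⁶×54×200 = 0.0162 mm and elastic change from P = 21590×200/(2200×150×10³) = 0.01309 mm; these oppose, so the net change is 0.00311 mm (segment lengthens).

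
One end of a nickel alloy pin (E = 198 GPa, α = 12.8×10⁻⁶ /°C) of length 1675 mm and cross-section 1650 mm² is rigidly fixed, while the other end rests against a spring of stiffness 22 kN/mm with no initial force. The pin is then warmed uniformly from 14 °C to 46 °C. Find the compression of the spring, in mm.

δ ≈ 0.617 mm

Free thermal expansion: δ_free = αΔT L = 12.8×10⁻⁶ × 32 × 1675 = 0.6861 mm.
Let P be the compressive force at the spring. The pin shortens elastically by PL/(AE) and the spring compresses by P/k; together these equal δ_free.
P [ L/(AE) + 1/k ] = δ_free → P [ 1675/(1650×198×10³) + 1/(22×10³) ] = 0.6861.
P = 0.6861 / 5.058×10⁻⁵ = 13560 N.
Spring compression = P/k = 13560/(22×10³) = 0.6165 mm.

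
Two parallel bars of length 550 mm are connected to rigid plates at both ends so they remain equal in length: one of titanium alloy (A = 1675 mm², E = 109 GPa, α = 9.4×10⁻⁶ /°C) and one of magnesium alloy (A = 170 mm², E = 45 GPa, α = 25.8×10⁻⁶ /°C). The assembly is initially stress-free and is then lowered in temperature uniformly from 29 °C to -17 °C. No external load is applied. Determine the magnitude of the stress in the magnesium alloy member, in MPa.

Both members must finish at the same length. With the larger α, the magnesium alloy tends to over-contract; the plates restrain it, putting the magnesium alloy in tension and the titanium alloy in compression. With no external load the two internal forces are equal and opposite, magnitude P.
Equating the net (thermal + elastic) strains gives |α₁ − α₂|·ΔT = P·[1/(A₁E₁) + 1/(A₂E₂)].
|α₁ − α₂|·ΔT = 16.4×10⁻⁶ × 46 = 0.0007544.
1/(A₁E₁) + 1/(A₂E₂) = 1/(1675×109×10³) + 1/(170×45×10³) = 1.362×10⁻⁷ N⁻¹.
So P = 0.0007544 / 1.362×10⁻⁷ = 5.539 kN.
σ_{magnesium alloy} = P/A₂ = 5539/170 = 32.58 MPa, tensile.

σ ≈ 32.6 MPa (tensile)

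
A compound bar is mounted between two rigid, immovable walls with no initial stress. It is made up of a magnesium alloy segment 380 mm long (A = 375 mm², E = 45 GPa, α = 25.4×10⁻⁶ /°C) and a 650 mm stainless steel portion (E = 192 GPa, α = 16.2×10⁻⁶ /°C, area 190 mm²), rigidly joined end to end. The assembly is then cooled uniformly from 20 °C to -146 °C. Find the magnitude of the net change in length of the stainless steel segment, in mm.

|ΔL| ≈ 0.268 mm

If the supports were absent, the total length change would be Σ αᵢΔT Lᵢ = 25.4×10⁻⁶×166×380 + 16.2×10⁻⁶×166×650 = 3.35 mm.
Since the ends are fixed, an axial force P builds up, equal in every segment, with P · Σ Lᵢ/(AᵢEᵢ) = δ_free.
The series flexibility is Σ Lᵢ/(AᵢEᵢ) = 380/(375×45×10³) + 650/(190×192×10³) = 4.034×10⁻⁵ mm/N.
Hence P = δ_free / Σ(L/AE) = 3.35/4.034×10⁻⁵ = 83.06 kN (tensile).
For the stainless steel segment, free thermal change = 16.2×10⁻⁶×166×650 = 1.748 mm and elastic change from P = 83060×650/(190×192×10³) = 1.48 mm; these oppose, so the net change is 0.268 mm (segment shortens).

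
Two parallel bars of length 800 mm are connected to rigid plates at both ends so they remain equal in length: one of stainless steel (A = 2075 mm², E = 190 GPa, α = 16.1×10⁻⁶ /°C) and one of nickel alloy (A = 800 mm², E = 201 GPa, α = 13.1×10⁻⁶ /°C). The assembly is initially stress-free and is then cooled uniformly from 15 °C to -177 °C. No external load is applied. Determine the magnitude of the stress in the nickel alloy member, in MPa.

Both members must finish at the same length. With the larger α, the stainless steel tends to over-contract; the plates restrain it, putting the stainless steel in tension and the nickel alloy in compression. With no external load the two internal forces are equal and opposite, magnitude P.
Compatibility of the two members (thermal + elastic change equal): (α₁ − α₂)ΔT = P·[1/(A₁E₁) + 1/(A₂E₂)].
|α₁ − α₂|·ΔT = 3×10⁻⁶ × 192 = 0.000576.
1/(A₁E₁) + 1/(A₂E₂) = 1/(2075×190×10³) + 1/(800×201×10³) = 8.755×10⁻⁹ N⁻¹.
P = 0.000576 / 8.755×10⁻⁹ = 65790 N = 65.79 kN.
σ_{nickel alloy} = P/A₂ = 65790/800 = 82.24 MPa, compressive.

σ ≈ 82.2 MPa (compressive)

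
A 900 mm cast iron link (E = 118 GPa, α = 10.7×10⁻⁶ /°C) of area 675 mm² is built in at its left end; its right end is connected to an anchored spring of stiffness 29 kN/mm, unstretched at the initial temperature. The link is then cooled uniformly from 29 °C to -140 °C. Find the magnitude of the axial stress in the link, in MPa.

σ ≈ 52.7 MPa (tensile)

Free thermal contraction: δ_free = αΔT L = 10.7×10⁻⁶ × 169 × 900 = 1.627 mm.
Let P be the tensile force in the spring. The link extends elastically by PL/(AE) and the spring stretches by P/k; together these equal δ_free.
P [ L/(AE) + 1/k ] = δ_free → P [ 900/(675×118×10³) + 1/(29×10³) ] = 1.627.
P = 1.627 / 4.578×10⁻⁵ = 35550 N.
σ = P/A = 35550/675 = 52.66 MPa.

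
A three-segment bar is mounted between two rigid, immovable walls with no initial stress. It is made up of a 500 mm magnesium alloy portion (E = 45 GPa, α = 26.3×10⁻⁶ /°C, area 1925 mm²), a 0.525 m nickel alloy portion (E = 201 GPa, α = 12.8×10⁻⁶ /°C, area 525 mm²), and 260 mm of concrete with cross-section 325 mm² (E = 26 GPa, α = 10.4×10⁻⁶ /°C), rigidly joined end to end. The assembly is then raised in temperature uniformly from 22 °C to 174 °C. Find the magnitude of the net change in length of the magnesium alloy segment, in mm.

With the walls removed the bar would change length by δ_free = Σ αᵢΔT Lᵢ = 26.3×10⁻⁶×152×500 + 12.8×10⁻⁶×152×525 + 10.4×10⁻⁶×152×260 = 3.431 mm.
The rigid supports impose zero overall length change; the single axial force P common to all segments must satisfy P Σ Lᵢ/(AᵢEᵢ) = δ_free.
The series flexibility is Σ Lᵢ/(AᵢEᵢ) = 500/(1925×45×10³) + 525/(525×201×10³) + 260/(325×26×10³) = 4.152×10⁻⁵ mm/N.
So P = 3.431 / 4.152×10⁻⁵ = 82.65 kN, compressive.
For the magnesium alloy segment, free thermal change = 26.3×10⁻⁶×152×500 = 1.999 mm and elastic change from P = 82650×500/(1925×45×10³) = 0.477 mm; these oppose, so the net change is 1.52 mm (segment lengthens).

|ΔL| ≈ 1.52 mm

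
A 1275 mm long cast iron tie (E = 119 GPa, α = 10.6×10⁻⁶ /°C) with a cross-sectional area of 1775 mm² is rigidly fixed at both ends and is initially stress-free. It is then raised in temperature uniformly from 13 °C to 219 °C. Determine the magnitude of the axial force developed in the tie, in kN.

The ends cannot move, so σ = EαΔT = 119×10³ × 10.6×10⁻⁶ × 206 = 259.8 MPa.
Axial force P = σA = 259.8 × 1775 = 461200 N = 461.2 kN, compressive.

P ≈ 461 kN (compressive)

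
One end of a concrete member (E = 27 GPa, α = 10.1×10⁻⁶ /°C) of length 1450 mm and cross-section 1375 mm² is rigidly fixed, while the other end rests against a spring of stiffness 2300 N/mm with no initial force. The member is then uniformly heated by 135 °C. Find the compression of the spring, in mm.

δ ≈ 1.81 mm

The unrestrained thermal change is αΔT L = 10.1×10⁻⁶ × 135 × 1450 = 1.977 mm.
Let P be the compressive force at the spring. The member shortens elastically by PL/(AE) and the spring compresses by P/k; together these equal δ_free.
So P = δ_free / [L/(AE) + 1/k] = 1.977 / [ 1450/(1375×27×10³) + 1/(2300) ].
P = 1.977 / 0.0004738 = 4172 N.
Spring compression = P/k = 4172/(2300) = 1.814 mm.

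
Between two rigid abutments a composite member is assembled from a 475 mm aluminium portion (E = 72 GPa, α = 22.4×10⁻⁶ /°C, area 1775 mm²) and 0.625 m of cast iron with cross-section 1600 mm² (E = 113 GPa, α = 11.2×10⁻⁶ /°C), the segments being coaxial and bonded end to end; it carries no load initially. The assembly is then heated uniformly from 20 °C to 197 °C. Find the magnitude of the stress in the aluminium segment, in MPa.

With the walls removed the bar would change length by δ_free = Σ αᵢΔT Lᵢ = 22.4×10⁻⁶×177×475 + 11.2×10⁻⁶×177×625 = 3.122 mm.
The walls prevent any net length change, so an axial force P (same in every segment) develops. Compatibility: P · Σ Lᵢ/(AᵢEᵢ) = δ_free.
Σ Lᵢ/(AᵢEᵢ) = 475/(1775×72×10³) + 625/(1600×113×10³) = 7.174×10⁻⁶ mm/N.
Hence P = δ_free / Σ(L/AE) = 3.122/7.174×10⁻⁶ = 435.2 kN (compressive).
σ_{aluminium} = P / A = 435200 / 1775 = 245.2 MPa.

σ ≈ 245 MPa (compressive)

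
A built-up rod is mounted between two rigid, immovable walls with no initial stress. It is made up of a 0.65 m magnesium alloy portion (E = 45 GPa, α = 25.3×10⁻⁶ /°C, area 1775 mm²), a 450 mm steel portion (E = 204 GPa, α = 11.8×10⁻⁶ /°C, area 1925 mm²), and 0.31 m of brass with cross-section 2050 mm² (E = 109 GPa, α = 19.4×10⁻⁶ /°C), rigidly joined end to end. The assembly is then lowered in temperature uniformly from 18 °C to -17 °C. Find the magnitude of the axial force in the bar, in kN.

Free thermal contraction of the whole bar: Σ αᵢΔT Lᵢ = 25.3×10⁻⁶×35×650 + 11.8×10⁻⁶×35×450 + 19.4×10⁻⁶×35×310 = 0.9719 mm.
Since the ends are fixed, an axial force P builds up, equal in every segment, with P · Σ Lᵢ/(AᵢEᵢ) = δ_free.
Σ Lᵢ/(AᵢEᵢ) = 650/(1775×45×10³) + 450/(1925×204×10³) + 310/(2050×109×10³) = 1.067×10⁻⁵ mm/N.
P = 0.9719 / 1.067×10⁻⁵ = 91080 N = 91.08 kN, tensile.

P ≈ 91.1 kN (tensile)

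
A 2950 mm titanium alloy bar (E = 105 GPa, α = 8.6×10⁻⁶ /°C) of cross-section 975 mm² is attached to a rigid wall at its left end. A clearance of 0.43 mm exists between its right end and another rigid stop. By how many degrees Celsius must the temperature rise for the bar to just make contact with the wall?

ΔT ≈ 16.9 °C

Contact occurs when the free expansion equals the gap: αΔT L = 0.43 mm.
ΔT = 0.43 / (8.6×10⁻⁶ × 2950) = 16.95 °C.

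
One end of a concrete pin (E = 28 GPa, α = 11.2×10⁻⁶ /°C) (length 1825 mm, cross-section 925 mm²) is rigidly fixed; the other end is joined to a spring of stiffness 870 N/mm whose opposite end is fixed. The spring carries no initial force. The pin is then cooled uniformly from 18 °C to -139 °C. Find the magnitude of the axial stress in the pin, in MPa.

σ ≈ 2.84 MPa (tensile)

If the spring were absent the pin would shorten by αΔT L = 11.2×10⁻⁶ × 157 × 1825 = 3.209 mm.
With a force P in the spring, the elastic change of the pin is PL/(AE) and that of the spring is P/k; compatibility requires their sum to equal δ_free.
P [ L/(AE) + 1/k ] = δ_free → P [ 1825/(925×28×10³) + 1/(870) ] = 3.209.
P = 3.209 / 0.00122 = 2631 N.
σ = P/A = 2631/925 = 2.844 MPa.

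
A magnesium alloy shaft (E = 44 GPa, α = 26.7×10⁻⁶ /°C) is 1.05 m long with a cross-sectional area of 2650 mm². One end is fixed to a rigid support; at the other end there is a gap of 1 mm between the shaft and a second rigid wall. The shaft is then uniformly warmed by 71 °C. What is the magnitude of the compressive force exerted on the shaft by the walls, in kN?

Unrestrained expansion: δ_free = αΔT L = 26.7×10⁻⁶ × 71 × 1050 = 1.99 mm.
This exceeds the 1 mm gap, so the wall pushes back. The portion of expansion that must be recovered elastically is δ_free − gap = 1.99 − 1 = 0.9905 mm.
That suppressed elongation corresponds to σ = E·Δ/L = 44×10³ × 0.9905/1050 = 41.51 MPa.
Force on the wall = σA = 41.51 × 2650 mm² = 110 kN.

P ≈ 110 kN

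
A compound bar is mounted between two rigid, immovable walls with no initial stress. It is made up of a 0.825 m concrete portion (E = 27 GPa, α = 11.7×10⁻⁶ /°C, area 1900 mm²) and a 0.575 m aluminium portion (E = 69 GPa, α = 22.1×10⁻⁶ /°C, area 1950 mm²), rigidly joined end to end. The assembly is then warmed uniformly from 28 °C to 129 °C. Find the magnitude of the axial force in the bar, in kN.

With the walls removed the bar would change length by δ_free = Σ αᵢΔT Lᵢ = 11.7×10⁻⁶×101×825 + 22.1×10⁻⁶×101×575 = 2.258 mm.
Since the ends are fixed, an axial force P builds up, equal in every segment, with P · Σ Lᵢ/(AᵢEᵢ) = δ_free.
Σ Lᵢ/(AᵢEᵢ) = 825/(1900×27×10³) + 575/(1950×69×10³) = 2.036×10⁻⁵ mm/N.
So P = 2.258 / 2.036×10⁻⁵ = 110.9 kN, compressive.

P ≈ 111 kN (compressive)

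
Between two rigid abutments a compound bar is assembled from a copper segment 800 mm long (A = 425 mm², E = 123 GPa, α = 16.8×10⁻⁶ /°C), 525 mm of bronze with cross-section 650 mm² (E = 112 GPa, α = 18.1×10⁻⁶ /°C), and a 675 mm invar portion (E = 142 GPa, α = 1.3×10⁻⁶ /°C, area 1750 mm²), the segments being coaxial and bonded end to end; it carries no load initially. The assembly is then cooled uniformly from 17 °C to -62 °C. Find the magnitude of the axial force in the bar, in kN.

If the supports were absent, the total length change would be Σ αᵢΔT Lᵢ = 16.8×10⁻⁶×79×800 + 18.1×10⁻⁶×79×525 + 1.3×10⁻⁶×79×675 = 1.882 mm.
Since the ends are fixed, an axial force P builds up, equal in every segment, with P · Σ Lᵢ/(AᵢEᵢ) = δ_free.
Σ Lᵢ/(AᵢEᵢ) = 800/(425×123×10³) + 525/(650×112×10³) + 675/(1750×142×10³) = 2.523×10⁻⁵ mm/N.
So P = 1.882 / 2.523×10⁻⁵ = 74.58 kN, tensile.

P ≈ 74.6 kN (tensile)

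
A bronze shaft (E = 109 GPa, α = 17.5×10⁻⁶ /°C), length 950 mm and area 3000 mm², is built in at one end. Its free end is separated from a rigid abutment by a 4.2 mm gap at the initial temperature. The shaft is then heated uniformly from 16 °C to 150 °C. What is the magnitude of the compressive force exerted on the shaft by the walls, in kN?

If the wall were absent the shaft would grow by αΔT L = 17.5×10⁻⁶ × 134 × 950 = 2.228 mm.
This is smaller than the 4.2 mm clearance, so the shaft expands freely without reaching the stop — the stress is zero.

P ≈ 0 kN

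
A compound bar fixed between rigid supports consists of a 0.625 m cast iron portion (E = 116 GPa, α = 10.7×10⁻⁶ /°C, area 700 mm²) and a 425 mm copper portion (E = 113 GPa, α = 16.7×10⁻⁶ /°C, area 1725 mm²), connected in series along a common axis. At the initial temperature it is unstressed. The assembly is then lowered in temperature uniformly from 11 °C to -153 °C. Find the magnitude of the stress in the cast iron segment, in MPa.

Free thermal contraction of the whole bar: Σ αᵢΔT Lᵢ = 10.7×10⁻⁶×164×625 + 16.7×10⁻⁶×164×425 = 2.261 mm.
The rigid supports impose zero overall length change; the single axial force P common to all segments must satisfy P Σ Lᵢ/(AᵢEᵢ) = δ_free.
The series flexibility is Σ Lᵢ/(AᵢEᵢ) = 625/(700×116×10³) + 425/(1725×113×10³) = 9.877×10⁻⁶ mm/N.
P = 2.261 / 9.877×10⁻⁶ = 228900 N = 228.9 kN, tensile.
σ_{cast iron} = P / A = 228900 / 700 = 327 MPa.

σ ≈ 327 MPa (tensile)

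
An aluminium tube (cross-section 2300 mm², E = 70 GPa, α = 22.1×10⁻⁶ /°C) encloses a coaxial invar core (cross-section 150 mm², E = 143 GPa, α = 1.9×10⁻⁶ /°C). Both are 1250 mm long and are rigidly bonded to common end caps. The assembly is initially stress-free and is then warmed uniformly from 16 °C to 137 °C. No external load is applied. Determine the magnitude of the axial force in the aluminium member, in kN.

Equilibrium of a rigid end plate with no external load gives equal and opposite internal forces ±P in the two members. Since α_{aluminium} > α_{invar}, heating drives the aluminium into compression and the invar into tension.
Setting the final lengths equal and cancelling L: (α₁ − α₂)ΔT = P/(A₁E₁) + P/(A₂E₂).
|α₁ − α₂|·ΔT = 20.2×10⁻⁶ × 121 = 0.002444.
1/(A₁E₁) + 1/(A₂E₂) = 1/(2300×70×10³) + 1/(150×143×10³) = 5.283×10⁻⁸ N⁻¹.
P = 0.002444 / 5.283×10⁻⁸ = 46260 N = 46.26 kN.

P ≈ 46.3 kN (compressive in the aluminium)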